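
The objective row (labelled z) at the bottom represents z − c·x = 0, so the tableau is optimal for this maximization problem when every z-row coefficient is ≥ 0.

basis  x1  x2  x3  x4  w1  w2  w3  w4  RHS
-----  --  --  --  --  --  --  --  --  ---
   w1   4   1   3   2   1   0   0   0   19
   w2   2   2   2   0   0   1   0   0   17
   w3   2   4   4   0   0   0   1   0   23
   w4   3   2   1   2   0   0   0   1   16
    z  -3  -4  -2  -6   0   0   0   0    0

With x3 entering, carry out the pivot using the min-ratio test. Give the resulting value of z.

Ratio test on column x3 — row 1: 19/3 = 19/3; row 2: 17/2 = 17/2; row 3: 23/4 = 23/4; row 4: 16/1 = 16. Minimum is 23/4 at row 3 (w3 leaves); pivot element 4.
Pivot on row 3; the z-row RHS becomes 0 − (-2)·(23/4) = 23/2.

23/2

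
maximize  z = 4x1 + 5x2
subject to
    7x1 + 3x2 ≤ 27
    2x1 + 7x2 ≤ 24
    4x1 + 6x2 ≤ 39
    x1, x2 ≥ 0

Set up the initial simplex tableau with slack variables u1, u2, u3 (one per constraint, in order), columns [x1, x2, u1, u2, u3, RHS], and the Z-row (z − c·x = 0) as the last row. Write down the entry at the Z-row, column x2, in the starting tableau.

The Z-row carries the negated objective coefficients: the x2 entry is -5.

-5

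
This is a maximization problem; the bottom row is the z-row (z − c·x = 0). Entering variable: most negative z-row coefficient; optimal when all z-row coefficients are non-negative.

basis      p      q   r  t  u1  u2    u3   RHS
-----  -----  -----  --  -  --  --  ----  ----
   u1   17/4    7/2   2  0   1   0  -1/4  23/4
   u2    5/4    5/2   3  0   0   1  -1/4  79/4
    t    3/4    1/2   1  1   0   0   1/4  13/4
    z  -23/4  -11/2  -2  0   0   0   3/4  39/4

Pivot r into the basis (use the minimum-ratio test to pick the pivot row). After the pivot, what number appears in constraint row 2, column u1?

-3/2

Ratio test on column r — row 1: (23/4)/2 = 23/8; row 2: (79/4)/3 = 79/12; row 3: (13/4)/1 = 13/4. Minimum is 23/8 at row 1 (u1 leaves); pivot element 2.
Divide row 1 by 2; eliminate column r from the other rows.
Row 2 update in column u1: 0 − 3·(1/2) = -3/2.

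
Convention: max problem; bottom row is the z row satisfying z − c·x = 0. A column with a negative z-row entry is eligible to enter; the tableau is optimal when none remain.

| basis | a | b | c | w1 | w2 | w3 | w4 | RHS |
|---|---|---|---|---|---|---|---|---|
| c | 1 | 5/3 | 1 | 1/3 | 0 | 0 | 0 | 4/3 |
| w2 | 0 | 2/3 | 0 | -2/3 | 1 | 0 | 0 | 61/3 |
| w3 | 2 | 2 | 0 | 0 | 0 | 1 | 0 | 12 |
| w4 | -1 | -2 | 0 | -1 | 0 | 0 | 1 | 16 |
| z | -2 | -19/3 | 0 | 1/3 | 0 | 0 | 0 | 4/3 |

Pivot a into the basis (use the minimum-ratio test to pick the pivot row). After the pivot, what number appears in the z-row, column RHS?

Ratio test on column a — row 1: (4/3)/1 = 4/3; row 2: entry 0 ≤ 0; row 3: 12/2 = 6; row 4: entry -1 ≤ 0. Minimum is 4/3 at row 1 (c leaves); pivot element 1.
Divide row 1 by 1; eliminate column a from the other rows.
z-row update in column RHS: 4/3 − (-2)·(4/3) = 4.

4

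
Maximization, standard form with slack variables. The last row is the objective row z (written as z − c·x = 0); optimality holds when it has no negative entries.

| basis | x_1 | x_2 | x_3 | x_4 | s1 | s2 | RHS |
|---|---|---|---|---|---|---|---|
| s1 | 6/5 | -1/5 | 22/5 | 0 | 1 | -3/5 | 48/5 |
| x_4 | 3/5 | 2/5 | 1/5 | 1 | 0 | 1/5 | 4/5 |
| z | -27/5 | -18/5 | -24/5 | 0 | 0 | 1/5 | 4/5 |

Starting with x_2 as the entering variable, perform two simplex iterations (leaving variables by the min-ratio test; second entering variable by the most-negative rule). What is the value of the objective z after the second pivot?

Ratio test on column x_2 — row 1: entry -1/5 ≤ 0; row 2: (4/5)/(2/5) = 2. Minimum is 2 at row 2 (x_4 leaves); pivot element 2/5.
Pivot on row 2; the z-row RHS becomes 4/5 − (-18/5)·2 = 8.
Next entering variable (most negative z-row entry -3): x_3.
Ratio test on column x_3 — row 1: 10/(9/2) = 20/9; row 2: 2/(1/2) = 4. Minimum is 20/9 at row 1 (s1 leaves); pivot element 9/2.
After the second pivot the z-row RHS is 8 − (-3)·(20/9) = 44/3.

44/3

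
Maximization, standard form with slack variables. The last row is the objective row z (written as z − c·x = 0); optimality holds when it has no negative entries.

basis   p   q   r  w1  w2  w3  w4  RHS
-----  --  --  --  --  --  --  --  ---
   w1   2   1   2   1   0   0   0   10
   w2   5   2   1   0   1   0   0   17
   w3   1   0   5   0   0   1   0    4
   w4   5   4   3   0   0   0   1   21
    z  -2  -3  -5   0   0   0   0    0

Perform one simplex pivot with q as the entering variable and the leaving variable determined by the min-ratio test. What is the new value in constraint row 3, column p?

1

Ratio test on column q — row 1: 10/1 = 10; row 2: 17/2 = 17/2; row 3: entry 0 ≤ 0; row 4: 21/4 = 21/4. Minimum is 21/4 at row 4 (w4 leaves); pivot element 4.
Divide row 4 by 4; eliminate column q from the other rows.
Row 3 update in column p: 1 − 0·(5/4) = 1.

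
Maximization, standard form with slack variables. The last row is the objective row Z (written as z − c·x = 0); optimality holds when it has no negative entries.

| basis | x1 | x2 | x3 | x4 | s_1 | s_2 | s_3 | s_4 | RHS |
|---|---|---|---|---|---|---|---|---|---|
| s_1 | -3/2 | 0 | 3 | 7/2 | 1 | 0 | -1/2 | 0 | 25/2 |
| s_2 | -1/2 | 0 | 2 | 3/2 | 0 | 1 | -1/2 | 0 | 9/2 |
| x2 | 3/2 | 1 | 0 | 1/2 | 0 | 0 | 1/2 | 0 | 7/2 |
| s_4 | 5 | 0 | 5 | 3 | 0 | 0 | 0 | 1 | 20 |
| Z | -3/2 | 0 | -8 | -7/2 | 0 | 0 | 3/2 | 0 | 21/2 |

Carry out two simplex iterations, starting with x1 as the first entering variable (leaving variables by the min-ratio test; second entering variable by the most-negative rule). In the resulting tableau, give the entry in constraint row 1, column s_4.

-3/5

Ratio test on column x1 — row 1: entry -3/2 ≤ 0; row 2: entry -1/2 ≤ 0; row 3: (7/2)/(3/2) = 7/3; row 4: 20/5 = 4. Minimum is 7/3 at row 3 (x2 leaves); pivot element 3/2.
Divide row 3 by 3/2; eliminate column x1 from the other rows.
Second iteration: most negative Z-row entry is -8 in column x3, so x3 enters.
Ratio test on column x3 — row 1: 16/3 = 16/3; row 2: (17/3)/2 = 17/6; row 3: entry 0 ≤ 0; row 4: (25/3)/5 = 5/3. Minimum is 5/3 at row 4 (s_4 leaves); pivot element 5.
Divide row 4 by 5; eliminate column x3 from the other rows.
After both pivots, the entry at constraint row 1, column s_4 is -3/5.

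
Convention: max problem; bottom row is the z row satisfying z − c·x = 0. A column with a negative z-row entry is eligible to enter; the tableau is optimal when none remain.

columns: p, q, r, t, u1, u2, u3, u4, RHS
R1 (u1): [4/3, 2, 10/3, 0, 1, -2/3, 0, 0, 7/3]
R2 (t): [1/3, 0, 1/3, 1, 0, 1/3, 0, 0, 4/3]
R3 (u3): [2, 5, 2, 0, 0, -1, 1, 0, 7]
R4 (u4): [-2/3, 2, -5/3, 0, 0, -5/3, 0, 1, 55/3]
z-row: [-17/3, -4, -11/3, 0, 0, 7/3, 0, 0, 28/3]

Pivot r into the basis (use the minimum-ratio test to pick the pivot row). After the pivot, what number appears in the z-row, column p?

-21/5

Ratio test on column r — row 1: (7/3)/(10/3) = 7/10; row 2: (4/3)/(1/3) = 4; row 3: 7/2 = 7/2; row 4: entry -5/3 ≤ 0. Minimum is 7/10 at row 1 (u1 leaves); pivot element 10/3.
Divide row 1 by 10/3; eliminate column r from the other rows.
z-row update in column p: -17/3 − (-11/3)·(2/5) = -21/5.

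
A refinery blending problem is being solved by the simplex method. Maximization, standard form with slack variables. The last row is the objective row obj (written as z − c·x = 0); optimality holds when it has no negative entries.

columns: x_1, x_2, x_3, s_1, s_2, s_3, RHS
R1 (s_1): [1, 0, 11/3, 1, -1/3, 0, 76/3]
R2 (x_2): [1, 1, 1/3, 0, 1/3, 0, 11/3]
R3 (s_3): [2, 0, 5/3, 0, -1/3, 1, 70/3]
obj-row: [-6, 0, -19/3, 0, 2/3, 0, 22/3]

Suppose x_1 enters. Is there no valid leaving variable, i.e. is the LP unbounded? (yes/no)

no

Column x_1 has positive entries in row(s) 1, 2, 3, so the ratio test bounds it — not unbounded.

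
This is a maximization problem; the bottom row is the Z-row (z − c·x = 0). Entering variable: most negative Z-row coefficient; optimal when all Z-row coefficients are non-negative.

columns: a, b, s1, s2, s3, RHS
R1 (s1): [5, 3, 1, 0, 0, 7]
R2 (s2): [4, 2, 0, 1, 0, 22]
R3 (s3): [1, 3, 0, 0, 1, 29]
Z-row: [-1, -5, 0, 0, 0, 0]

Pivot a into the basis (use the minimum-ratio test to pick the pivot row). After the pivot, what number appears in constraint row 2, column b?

Ratio test on column a — row 1: 7/5 = 7/5; row 2: 22/4 = 11/2; row 3: 29/1 = 29. Minimum is 7/5 at row 1 (s1 leaves); pivot element 5.
Divide row 1 by 5; eliminate column a from the other rows.
Row 2 update in column b: 2 − 4·(3/5) = -2/5.

-2/5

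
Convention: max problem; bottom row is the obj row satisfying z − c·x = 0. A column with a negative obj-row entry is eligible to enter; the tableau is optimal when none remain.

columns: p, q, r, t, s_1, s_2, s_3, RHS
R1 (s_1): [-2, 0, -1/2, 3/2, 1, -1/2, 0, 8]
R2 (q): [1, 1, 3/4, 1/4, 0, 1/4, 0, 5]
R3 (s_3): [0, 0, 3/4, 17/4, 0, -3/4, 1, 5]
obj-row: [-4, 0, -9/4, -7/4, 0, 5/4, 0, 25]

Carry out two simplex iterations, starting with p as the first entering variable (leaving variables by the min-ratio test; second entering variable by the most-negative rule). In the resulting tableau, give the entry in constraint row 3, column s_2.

Ratio test on column p — row 1: entry -2 ≤ 0; row 2: 5/1 = 5; row 3: entry 0 ≤ 0. Minimum is 5 at row 2 (q leaves); pivot element 1.
Divide row 2 by 1; eliminate column p from the other rows.
Second iteration: most negative obj-row entry is -3/4 in column t, so t enters.
Ratio test on column t — row 1: 18/2 = 9; row 2: 5/(1/4) = 20; row 3: 5/(17/4) = 20/17. Minimum is 20/17 at row 3 (s_3 leaves); pivot element 17/4.
Divide row 3 by 17/4; eliminate column t from the other rows.
After both pivots, the entry at constraint row 3, column s_2 is -3/17.

-3/17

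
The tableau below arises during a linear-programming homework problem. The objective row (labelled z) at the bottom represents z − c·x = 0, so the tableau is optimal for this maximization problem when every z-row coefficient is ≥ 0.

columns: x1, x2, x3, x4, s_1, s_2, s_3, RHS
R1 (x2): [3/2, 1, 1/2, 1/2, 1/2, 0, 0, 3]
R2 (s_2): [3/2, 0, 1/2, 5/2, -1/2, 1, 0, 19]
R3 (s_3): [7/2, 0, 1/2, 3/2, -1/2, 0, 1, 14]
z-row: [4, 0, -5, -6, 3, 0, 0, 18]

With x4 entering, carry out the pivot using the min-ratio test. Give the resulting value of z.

Ratio test on column x4 — row 1: 3/(1/2) = 6; row 2: 19/(5/2) = 38/5; row 3: 14/(3/2) = 28/3. Minimum is 6 at row 1 (x2 leaves); pivot element 1/2.
Pivot on row 1; the z-row RHS becomes 18 − (-6)·6 = 54.

54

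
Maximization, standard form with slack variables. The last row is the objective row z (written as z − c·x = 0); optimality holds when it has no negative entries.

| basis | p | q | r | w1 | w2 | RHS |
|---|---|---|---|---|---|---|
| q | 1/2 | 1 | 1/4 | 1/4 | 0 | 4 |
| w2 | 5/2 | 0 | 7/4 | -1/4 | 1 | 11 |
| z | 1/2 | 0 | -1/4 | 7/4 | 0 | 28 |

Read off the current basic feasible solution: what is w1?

w1 is not in the basis, so in the current basic feasible solution w1 = 0.

0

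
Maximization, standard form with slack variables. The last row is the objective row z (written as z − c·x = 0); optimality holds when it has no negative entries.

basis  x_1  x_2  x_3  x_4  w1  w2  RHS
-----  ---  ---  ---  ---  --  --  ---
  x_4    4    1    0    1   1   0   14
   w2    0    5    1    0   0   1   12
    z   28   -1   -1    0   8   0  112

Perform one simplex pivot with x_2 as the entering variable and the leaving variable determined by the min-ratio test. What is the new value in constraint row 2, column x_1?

Ratio test on column x_2 — row 1: 14/1 = 14; row 2: 12/5 = 12/5. Minimum is 12/5 at row 2 (w2 leaves); pivot element 5.
Divide row 2 by 5; eliminate column x_2 from the other rows.
In the new row 2, the x_1 entry is the old entry divided by the pivot: 0/5 = 0.

0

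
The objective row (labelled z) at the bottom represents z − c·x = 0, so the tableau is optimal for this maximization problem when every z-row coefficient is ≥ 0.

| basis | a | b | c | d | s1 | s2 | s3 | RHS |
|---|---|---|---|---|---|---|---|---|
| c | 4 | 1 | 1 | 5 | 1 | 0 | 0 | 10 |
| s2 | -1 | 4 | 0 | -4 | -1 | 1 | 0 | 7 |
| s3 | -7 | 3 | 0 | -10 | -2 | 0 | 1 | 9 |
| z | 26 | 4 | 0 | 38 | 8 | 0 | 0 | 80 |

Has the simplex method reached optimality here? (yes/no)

yes

Every z-row coefficient is ≥ 0, so the tableau is optimal.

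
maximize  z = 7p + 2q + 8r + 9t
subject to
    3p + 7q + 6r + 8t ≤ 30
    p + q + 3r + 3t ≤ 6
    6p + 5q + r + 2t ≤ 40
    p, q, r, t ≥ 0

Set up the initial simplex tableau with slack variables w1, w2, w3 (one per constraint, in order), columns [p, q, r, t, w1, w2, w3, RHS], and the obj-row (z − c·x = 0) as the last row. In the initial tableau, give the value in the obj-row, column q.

The obj-row carries the negated objective coefficients: the q entry is -2.

-2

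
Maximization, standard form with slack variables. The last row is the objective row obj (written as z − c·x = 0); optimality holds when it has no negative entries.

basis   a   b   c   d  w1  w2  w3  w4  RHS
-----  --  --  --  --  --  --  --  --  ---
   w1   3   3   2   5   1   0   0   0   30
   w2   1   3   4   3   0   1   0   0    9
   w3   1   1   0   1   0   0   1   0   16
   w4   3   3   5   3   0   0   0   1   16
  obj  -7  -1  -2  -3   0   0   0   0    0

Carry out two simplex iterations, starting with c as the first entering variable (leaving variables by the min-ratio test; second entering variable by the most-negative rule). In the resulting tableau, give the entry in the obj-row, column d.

Ratio test on column c — row 1: 30/2 = 15; row 2: 9/4 = 9/4; row 3: entry 0 ≤ 0; row 4: 16/5 = 16/5. Minimum is 9/4 at row 2 (w2 leaves); pivot element 4.
Divide row 2 by 4; eliminate column c from the other rows.
Second iteration: most negative obj-row entry is -13/2 in column a, so a enters.
Ratio test on column a — row 1: (51/2)/(5/2) = 51/5; row 2: (9/4)/(1/4) = 9; row 3: 16/1 = 16; row 4: (19/4)/(7/4) = 19/7. Minimum is 19/7 at row 4 (w4 leaves); pivot element 7/4.
Divide row 4 by 7/4; eliminate column a from the other rows.
After both pivots, the entry at the obj-row, column d is -30/7.

-30/7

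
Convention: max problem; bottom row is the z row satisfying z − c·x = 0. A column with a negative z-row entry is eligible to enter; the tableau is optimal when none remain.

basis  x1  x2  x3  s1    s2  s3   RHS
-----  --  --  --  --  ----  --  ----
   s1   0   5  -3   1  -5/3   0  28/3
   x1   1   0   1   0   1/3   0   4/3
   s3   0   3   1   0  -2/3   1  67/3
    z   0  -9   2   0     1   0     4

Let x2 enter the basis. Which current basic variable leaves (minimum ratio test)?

Column x2 entries and ratios — s1: (28/3)/5 = 28/15; x1: 0 ≤ 0, skip; s3: (67/3)/3 = 67/9.
Smallest ratio is 28/15 in the row of s1, so s1 leaves.

s1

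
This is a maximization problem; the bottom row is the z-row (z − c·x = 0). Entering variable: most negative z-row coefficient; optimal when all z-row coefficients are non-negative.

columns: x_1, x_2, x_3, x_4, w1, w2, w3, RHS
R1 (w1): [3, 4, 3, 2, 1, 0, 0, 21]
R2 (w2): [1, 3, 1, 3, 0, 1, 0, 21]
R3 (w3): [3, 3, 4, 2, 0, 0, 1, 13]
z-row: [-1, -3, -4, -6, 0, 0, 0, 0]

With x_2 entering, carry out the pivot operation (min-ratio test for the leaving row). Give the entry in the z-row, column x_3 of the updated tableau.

Ratio test on column x_2 — row 1: 21/4 = 21/4; row 2: 21/3 = 7; row 3: 13/3 = 13/3. Minimum is 13/3 at row 3 (w3 leaves); pivot element 3.
Divide row 3 by 3; eliminate column x_2 from the other rows.
z-row update in column x_3: -4 − (-3)·(4/3) = 0.

0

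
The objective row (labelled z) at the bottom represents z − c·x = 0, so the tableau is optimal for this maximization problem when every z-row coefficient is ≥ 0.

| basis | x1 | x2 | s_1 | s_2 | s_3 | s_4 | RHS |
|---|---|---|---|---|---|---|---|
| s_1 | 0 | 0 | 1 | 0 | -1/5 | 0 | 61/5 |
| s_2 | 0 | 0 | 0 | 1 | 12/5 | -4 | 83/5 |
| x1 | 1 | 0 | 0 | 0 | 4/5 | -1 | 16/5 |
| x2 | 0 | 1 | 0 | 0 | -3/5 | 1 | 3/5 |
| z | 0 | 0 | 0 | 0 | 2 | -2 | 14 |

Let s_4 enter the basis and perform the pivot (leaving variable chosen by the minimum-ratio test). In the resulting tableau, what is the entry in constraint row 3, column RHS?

19/5

Ratio test on column s_4 — row 1: entry 0 ≤ 0; row 2: entry -4 ≤ 0; row 3: entry -1 ≤ 0; row 4: (3/5)/1 = 3/5. Minimum is 3/5 at row 4 (x2 leaves); pivot element 1.
Divide row 4 by 1; eliminate column s_4 from the other rows.
Row 3 update in column RHS: 16/5 − (-1)·(3/5) = 19/5.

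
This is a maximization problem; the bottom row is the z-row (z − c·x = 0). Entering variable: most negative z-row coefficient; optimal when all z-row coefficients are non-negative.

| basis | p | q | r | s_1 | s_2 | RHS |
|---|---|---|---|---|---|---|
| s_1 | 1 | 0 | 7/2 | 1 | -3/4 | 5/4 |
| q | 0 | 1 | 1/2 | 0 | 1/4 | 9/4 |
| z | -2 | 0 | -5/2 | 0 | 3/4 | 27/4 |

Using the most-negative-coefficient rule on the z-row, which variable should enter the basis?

r

Negative z-row entries: p: -2, r: -5/2.
The most negative is -5/2 in column r, so r enters.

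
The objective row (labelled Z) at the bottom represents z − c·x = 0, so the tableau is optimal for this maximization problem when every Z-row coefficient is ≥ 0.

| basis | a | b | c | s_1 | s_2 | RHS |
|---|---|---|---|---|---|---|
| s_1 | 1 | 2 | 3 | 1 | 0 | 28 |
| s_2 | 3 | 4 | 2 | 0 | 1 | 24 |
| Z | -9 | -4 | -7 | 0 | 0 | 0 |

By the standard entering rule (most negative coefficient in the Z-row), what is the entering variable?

Negative Z-row entries: a: -9, b: -4, c: -7.
The most negative is -9 in column a, so a enters.

a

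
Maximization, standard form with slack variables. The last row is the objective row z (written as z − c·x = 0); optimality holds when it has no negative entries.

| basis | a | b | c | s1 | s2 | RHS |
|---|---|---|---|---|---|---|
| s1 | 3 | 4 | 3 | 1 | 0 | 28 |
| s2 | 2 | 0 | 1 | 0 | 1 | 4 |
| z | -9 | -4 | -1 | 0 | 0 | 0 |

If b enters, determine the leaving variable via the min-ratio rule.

s1

Column b entries and ratios — s1: 28/4 = 7; s2: 0 ≤ 0, skip.
Smallest ratio is 7 in the row of s1, so s1 leaves.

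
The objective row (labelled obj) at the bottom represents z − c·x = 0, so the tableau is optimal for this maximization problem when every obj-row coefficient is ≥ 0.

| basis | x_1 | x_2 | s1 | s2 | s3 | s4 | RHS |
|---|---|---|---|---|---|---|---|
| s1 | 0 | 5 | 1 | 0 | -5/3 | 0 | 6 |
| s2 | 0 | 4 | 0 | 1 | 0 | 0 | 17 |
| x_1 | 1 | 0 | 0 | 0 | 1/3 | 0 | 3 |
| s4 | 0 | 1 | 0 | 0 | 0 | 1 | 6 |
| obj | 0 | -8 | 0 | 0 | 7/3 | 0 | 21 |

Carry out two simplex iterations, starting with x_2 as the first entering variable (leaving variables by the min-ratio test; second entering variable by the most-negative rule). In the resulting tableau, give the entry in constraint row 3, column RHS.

9

Ratio test on column x_2 — row 1: 6/5 = 6/5; row 2: 17/4 = 17/4; row 3: entry 0 ≤ 0; row 4: 6/1 = 6. Minimum is 6/5 at row 1 (s1 leaves); pivot element 5.
Divide row 1 by 5; eliminate column x_2 from the other rows.
Second iteration: most negative obj-row entry is -1/3 in column s3, so s3 enters.
Ratio test on column s3 — row 1: entry -1/3 ≤ 0; row 2: (61/5)/(4/3) = 183/20; row 3: 3/(1/3) = 9; row 4: (24/5)/(1/3) = 72/5. Minimum is 9 at row 3 (x_1 leaves); pivot element 1/3.
Divide row 3 by 1/3; eliminate column s3 from the other rows.
After both pivots, the entry at constraint row 3, column RHS is 9.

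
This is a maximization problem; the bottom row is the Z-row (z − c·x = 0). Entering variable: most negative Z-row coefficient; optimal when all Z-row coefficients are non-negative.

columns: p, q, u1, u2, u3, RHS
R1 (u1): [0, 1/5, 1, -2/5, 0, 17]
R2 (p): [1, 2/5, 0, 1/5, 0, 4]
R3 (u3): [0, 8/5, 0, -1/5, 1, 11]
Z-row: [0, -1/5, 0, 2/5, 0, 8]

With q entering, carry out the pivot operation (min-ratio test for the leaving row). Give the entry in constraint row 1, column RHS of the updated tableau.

125/8

Ratio test on column q — row 1: 17/(1/5) = 85; row 2: 4/(2/5) = 10; row 3: 11/(8/5) = 55/8. Minimum is 55/8 at row 3 (u3 leaves); pivot element 8/5.
Divide row 3 by 8/5; eliminate column q from the other rows.
Row 1 update in column RHS: 17 − (1/5)·(55/8) = 125/8.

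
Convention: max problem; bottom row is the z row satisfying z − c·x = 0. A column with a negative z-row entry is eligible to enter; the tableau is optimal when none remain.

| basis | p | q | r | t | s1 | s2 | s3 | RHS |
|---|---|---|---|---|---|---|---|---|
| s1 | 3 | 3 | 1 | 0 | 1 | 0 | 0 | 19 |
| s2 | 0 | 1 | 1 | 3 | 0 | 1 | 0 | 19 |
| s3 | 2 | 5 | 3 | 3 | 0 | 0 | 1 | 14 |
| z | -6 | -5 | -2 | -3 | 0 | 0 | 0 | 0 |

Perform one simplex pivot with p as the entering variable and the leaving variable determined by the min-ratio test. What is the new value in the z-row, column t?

Ratio test on column p — row 1: 19/3 = 19/3; row 2: entry 0 ≤ 0; row 3: 14/2 = 7. Minimum is 19/3 at row 1 (s1 leaves); pivot element 3.
Divide row 1 by 3; eliminate column p from the other rows.
z-row update in column t: -3 − (-6)·0 = -3.

-3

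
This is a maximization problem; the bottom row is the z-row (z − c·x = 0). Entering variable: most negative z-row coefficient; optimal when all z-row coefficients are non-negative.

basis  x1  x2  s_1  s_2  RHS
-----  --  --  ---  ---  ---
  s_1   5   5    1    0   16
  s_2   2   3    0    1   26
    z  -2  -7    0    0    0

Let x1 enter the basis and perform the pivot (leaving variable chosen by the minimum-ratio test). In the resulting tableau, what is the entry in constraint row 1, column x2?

1

Ratio test on column x1 — row 1: 16/5 = 16/5; row 2: 26/2 = 13. Minimum is 16/5 at row 1 (s_1 leaves); pivot element 5.
Divide row 1 by 5; eliminate column x1 from the other rows.
In the new row 1, the x2 entry is the old entry divided by the pivot: 5/5 = 1.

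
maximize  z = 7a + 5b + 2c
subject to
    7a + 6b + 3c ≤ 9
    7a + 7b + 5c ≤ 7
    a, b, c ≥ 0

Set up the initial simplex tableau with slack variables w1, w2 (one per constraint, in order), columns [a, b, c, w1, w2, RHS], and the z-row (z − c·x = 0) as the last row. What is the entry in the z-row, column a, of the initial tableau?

The z-row carries the negated objective coefficients: the a entry is -7.

-7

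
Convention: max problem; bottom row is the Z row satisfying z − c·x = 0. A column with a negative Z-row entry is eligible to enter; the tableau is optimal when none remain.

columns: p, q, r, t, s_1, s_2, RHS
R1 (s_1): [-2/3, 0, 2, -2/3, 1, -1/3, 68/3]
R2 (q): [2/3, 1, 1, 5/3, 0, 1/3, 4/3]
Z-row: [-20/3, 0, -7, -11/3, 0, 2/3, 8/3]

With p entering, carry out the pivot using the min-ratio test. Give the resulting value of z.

16

Ratio test on column p — row 1: entry -2/3 ≤ 0; row 2: (4/3)/(2/3) = 2. Minimum is 2 at row 2 (q leaves); pivot element 2/3.
Pivot on row 2; the Z-row RHS becomes 8/3 − (-20/3)·2 = 16.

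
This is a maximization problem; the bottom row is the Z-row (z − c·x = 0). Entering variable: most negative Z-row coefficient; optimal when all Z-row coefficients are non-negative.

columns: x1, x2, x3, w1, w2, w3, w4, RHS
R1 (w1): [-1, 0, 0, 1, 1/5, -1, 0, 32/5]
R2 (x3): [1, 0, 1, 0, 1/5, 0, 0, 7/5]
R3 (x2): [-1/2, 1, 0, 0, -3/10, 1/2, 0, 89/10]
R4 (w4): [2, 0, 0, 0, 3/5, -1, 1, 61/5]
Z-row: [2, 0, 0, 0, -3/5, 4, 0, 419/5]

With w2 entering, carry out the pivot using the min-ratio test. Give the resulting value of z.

Ratio test on column w2 — row 1: (32/5)/(1/5) = 32; row 2: (7/5)/(1/5) = 7; row 3: entry -3/10 ≤ 0; row 4: (61/5)/(3/5) = 61/3. Minimum is 7 at row 2 (x3 leaves); pivot element 1/5.
Pivot on row 2; the Z-row RHS becomes 419/5 − (-3/5)·7 = 88.

88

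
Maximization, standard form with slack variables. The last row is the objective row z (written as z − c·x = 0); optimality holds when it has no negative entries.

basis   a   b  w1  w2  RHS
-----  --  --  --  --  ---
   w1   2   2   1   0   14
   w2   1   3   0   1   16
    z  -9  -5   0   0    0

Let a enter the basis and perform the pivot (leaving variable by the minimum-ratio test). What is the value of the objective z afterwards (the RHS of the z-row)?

Ratio test on column a — row 1: 14/2 = 7; row 2: 16/1 = 16. Minimum is 7 at row 1 (w1 leaves); pivot element 2.
Pivot on row 1; the z-row RHS becomes 0 − (-9)·7 = 63.

63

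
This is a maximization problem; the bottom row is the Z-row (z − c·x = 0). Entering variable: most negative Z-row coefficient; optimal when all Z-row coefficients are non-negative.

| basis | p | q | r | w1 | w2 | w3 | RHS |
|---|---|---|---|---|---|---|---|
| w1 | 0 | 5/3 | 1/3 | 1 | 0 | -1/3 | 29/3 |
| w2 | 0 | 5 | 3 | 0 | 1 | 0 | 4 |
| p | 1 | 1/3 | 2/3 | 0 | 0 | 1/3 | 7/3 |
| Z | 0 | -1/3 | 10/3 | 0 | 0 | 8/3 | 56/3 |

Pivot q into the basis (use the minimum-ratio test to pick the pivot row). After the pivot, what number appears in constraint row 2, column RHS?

Ratio test on column q — row 1: (29/3)/(5/3) = 29/5; row 2: 4/5 = 4/5; row 3: (7/3)/(1/3) = 7. Minimum is 4/5 at row 2 (w2 leaves); pivot element 5.
Divide row 2 by 5; eliminate column q from the other rows.
In the new row 2, the RHS entry is the old entry divided by the pivot: 4/5 = 4/5.

4/5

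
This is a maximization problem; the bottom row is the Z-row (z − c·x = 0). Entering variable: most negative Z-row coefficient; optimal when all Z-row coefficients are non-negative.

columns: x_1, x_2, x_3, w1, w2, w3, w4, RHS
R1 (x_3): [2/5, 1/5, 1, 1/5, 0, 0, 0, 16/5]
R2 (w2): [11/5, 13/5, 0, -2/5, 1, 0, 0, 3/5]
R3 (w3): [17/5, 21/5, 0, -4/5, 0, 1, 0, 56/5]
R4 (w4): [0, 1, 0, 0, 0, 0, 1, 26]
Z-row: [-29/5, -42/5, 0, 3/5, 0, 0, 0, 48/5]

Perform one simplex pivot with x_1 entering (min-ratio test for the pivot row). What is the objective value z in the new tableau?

Ratio test on column x_1 — row 1: (16/5)/(2/5) = 8; row 2: (3/5)/(11/5) = 3/11; row 3: (56/5)/(17/5) = 56/17; row 4: entry 0 ≤ 0. Minimum is 3/11 at row 2 (w2 leaves); pivot element 11/5.
Pivot on row 2; the Z-row RHS becomes 48/5 − (-29/5)·(3/11) = 123/11.

123/11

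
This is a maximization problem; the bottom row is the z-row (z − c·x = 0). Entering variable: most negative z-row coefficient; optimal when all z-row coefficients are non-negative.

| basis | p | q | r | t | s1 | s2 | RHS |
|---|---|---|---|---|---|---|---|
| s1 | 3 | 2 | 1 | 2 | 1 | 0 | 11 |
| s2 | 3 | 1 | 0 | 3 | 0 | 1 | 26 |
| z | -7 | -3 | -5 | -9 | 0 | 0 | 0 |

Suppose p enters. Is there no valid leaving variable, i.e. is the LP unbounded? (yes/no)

no

Column p has positive entries in row(s) 1, 2, so the ratio test bounds it — not unbounded.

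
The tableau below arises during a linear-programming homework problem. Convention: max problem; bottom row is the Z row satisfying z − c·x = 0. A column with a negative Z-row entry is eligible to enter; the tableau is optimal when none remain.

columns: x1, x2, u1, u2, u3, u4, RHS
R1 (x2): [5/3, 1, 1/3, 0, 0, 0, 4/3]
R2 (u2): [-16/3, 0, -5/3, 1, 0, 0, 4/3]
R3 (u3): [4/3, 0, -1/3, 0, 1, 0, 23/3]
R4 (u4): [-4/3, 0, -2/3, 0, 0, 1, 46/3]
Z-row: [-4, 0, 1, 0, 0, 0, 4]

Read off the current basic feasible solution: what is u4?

46/3

u4 is basic (row 4); its value is the RHS of that row, 46/3.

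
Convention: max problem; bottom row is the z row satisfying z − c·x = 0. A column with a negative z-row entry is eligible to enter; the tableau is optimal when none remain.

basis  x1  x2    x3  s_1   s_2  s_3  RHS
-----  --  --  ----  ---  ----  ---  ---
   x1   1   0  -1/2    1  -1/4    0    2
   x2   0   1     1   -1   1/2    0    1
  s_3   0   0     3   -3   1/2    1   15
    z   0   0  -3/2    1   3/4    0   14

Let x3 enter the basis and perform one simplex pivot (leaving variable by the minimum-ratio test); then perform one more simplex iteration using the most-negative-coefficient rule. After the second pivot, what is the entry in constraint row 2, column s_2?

1/2

Ratio test on column x3 — row 1: entry -1/2 ≤ 0; row 2: 1/1 = 1; row 3: 15/3 = 5. Minimum is 1 at row 2 (x2 leaves); pivot element 1.
Divide row 2 by 1; eliminate column x3 from the other rows.
Second iteration: most negative z-row entry is -1/2 in column s_1, so s_1 enters.
Ratio test on column s_1 — row 1: (5/2)/(1/2) = 5; row 2: entry -1 ≤ 0; row 3: entry 0 ≤ 0. Minimum is 5 at row 1 (x1 leaves); pivot element 1/2.
Divide row 1 by 1/2; eliminate column s_1 from the other rows.
After both pivots, the entry at constraint row 2, column s_2 is 1/2.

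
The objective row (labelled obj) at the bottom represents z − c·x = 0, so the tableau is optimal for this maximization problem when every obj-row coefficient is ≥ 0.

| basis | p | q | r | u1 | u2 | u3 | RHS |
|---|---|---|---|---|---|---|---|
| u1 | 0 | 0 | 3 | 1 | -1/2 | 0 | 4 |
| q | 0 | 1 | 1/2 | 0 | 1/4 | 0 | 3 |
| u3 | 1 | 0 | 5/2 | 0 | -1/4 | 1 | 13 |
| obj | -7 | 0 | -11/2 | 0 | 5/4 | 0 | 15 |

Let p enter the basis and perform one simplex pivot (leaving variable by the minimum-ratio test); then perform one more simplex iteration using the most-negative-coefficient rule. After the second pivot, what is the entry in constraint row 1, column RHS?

10

Ratio test on column p — row 1: entry 0 ≤ 0; row 2: entry 0 ≤ 0; row 3: 13/1 = 13. Minimum is 13 at row 3 (u3 leaves); pivot element 1.
Divide row 3 by 1; eliminate column p from the other rows.
Second iteration: most negative obj-row entry is -1/2 in column u2, so u2 enters.
Ratio test on column u2 — row 1: entry -1/2 ≤ 0; row 2: 3/(1/4) = 12; row 3: entry -1/4 ≤ 0. Minimum is 12 at row 2 (q leaves); pivot element 1/4.
Divide row 2 by 1/4; eliminate column u2 from the other rows.
After both pivots, the entry at constraint row 1, column RHS is 10.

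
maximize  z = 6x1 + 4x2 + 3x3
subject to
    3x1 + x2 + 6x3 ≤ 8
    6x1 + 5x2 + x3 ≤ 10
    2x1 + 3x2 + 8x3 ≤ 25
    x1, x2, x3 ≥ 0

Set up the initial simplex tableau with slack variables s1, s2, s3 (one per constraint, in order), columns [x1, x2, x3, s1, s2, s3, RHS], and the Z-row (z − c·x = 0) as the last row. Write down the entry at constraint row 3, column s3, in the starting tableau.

Slack s3 belongs to constraint 3; its column is the unit vector e_3, so the entry in row 3 is 1.

1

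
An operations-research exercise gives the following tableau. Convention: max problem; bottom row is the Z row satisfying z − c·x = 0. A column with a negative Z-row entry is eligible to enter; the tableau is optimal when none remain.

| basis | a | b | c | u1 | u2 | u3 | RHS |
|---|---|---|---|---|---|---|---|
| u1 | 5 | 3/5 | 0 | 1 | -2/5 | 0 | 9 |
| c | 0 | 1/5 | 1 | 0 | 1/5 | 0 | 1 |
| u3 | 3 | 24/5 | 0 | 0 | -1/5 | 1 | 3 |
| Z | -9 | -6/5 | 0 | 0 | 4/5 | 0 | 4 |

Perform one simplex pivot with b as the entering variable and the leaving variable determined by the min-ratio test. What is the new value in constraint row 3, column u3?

Ratio test on column b — row 1: 9/(3/5) = 15; row 2: 1/(1/5) = 5; row 3: 3/(24/5) = 5/8. Minimum is 5/8 at row 3 (u3 leaves); pivot element 24/5.
Divide row 3 by 24/5; eliminate column b from the other rows.
In the new row 3, the u3 entry is the old entry divided by the pivot: 1/(24/5) = 5/24.

5/24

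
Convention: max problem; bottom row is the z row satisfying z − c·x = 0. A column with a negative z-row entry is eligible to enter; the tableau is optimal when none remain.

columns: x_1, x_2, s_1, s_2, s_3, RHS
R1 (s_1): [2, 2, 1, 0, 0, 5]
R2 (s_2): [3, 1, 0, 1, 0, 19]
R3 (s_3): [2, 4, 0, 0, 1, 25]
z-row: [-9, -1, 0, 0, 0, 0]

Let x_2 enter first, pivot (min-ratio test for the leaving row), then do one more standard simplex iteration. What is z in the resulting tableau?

45/2

Ratio test on column x_2 — row 1: 5/2 = 5/2; row 2: 19/1 = 19; row 3: 25/4 = 25/4. Minimum is 5/2 at row 1 (s_1 leaves); pivot element 2.
Pivot on row 1; the z-row RHS becomes 0 − (-1)·(5/2) = 5/2.
Next entering variable (most negative z-row entry -8): x_1.
Ratio test on column x_1 — row 1: (5/2)/1 = 5/2; row 2: (33/2)/2 = 33/4; row 3: entry -2 ≤ 0. Minimum is 5/2 at row 1 (x_2 leaves); pivot element 1.
After the second pivot the z-row RHS is 5/2 − (-8)·(5/2) = 45/2.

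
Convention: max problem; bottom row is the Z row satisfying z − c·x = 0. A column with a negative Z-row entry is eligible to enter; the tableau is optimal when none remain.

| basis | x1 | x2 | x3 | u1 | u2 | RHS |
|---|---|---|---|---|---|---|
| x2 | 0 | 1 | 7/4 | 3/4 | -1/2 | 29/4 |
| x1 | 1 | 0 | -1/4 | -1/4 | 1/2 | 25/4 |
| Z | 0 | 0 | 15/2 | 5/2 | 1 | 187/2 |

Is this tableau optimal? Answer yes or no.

Every Z-row coefficient is ≥ 0, so the tableau is optimal.

yes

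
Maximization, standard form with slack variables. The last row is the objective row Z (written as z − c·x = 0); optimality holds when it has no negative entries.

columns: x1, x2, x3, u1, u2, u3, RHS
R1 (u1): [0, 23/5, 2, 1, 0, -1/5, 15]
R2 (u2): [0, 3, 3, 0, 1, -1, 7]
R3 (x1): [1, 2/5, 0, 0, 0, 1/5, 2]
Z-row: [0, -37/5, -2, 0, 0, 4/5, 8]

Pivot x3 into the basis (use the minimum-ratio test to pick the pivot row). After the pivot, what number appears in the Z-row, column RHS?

38/3

Ratio test on column x3 — row 1: 15/2 = 15/2; row 2: 7/3 = 7/3; row 3: entry 0 ≤ 0. Minimum is 7/3 at row 2 (u2 leaves); pivot element 3.
Divide row 2 by 3; eliminate column x3 from the other rows.
Z-row update in column RHS: 8 − (-2)·(7/3) = 38/3.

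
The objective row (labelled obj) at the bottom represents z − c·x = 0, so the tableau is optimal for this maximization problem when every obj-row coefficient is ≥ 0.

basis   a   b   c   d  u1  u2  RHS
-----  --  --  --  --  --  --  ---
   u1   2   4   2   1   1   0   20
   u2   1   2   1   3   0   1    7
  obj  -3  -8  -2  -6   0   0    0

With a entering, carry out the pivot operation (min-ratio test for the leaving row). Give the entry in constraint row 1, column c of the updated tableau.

0

Ratio test on column a — row 1: 20/2 = 10; row 2: 7/1 = 7. Minimum is 7 at row 2 (u2 leaves); pivot element 1.
Divide row 2 by 1; eliminate column a from the other rows.
Row 1 update in column c: 2 − 2·1 = 0.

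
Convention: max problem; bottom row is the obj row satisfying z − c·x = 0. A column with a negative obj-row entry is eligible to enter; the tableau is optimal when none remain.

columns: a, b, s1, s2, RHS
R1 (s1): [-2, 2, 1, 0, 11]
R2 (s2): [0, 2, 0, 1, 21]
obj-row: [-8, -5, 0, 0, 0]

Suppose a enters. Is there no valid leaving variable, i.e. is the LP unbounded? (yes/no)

Every constraint-row entry in column a is ≤ 0, so increasing a is unbounded.

yes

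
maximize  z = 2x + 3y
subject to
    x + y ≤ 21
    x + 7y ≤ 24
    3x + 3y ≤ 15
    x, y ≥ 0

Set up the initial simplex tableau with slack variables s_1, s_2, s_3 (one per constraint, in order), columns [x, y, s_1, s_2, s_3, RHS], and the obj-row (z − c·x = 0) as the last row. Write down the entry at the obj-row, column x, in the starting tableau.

The obj-row carries the negated objective coefficients: the x entry is -2.

-2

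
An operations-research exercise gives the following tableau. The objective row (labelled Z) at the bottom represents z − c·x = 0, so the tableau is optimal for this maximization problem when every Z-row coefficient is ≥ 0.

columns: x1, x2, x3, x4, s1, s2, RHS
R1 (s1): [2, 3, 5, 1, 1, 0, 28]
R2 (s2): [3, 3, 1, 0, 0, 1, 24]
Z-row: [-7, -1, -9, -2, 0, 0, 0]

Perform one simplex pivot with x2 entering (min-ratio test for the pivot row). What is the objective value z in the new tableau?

Ratio test on column x2 — row 1: 28/3 = 28/3; row 2: 24/3 = 8. Minimum is 8 at row 2 (s2 leaves); pivot element 3.
Pivot on row 2; the Z-row RHS becomes 0 − (-1)·8 = 8.

8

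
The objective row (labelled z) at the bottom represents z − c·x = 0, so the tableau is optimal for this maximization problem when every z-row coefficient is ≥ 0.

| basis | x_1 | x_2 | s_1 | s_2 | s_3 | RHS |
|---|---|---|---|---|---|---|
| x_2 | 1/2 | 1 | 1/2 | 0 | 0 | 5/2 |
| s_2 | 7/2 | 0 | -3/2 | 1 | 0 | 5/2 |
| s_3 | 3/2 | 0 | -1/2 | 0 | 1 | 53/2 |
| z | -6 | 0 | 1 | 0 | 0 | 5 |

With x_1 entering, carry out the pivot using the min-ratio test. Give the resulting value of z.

65/7

Ratio test on column x_1 — row 1: (5/2)/(1/2) = 5; row 2: (5/2)/(7/2) = 5/7; row 3: (53/2)/(3/2) = 53/3. Minimum is 5/7 at row 2 (s_2 leaves); pivot element 7/2.
Pivot on row 2; the z-row RHS becomes 5 − (-6)·(5/7) = 65/7.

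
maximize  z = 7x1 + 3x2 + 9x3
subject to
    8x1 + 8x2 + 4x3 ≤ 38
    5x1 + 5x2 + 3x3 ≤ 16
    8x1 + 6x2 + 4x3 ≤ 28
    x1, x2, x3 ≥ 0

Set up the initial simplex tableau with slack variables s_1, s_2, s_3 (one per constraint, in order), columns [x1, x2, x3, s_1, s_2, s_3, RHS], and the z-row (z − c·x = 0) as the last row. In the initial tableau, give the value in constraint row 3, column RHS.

The RHS of constraint 3 is b_3 = 28.

28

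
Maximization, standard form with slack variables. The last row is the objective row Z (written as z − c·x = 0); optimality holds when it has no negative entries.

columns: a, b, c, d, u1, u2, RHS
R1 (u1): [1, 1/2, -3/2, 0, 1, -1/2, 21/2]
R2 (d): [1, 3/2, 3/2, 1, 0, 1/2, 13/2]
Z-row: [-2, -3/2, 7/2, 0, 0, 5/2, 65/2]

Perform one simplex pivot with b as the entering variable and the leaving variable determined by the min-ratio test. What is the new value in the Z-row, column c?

Ratio test on column b — row 1: (21/2)/(1/2) = 21; row 2: (13/2)/(3/2) = 13/3. Minimum is 13/3 at row 2 (d leaves); pivot element 3/2.
Divide row 2 by 3/2; eliminate column b from the other rows.
Z-row update in column c: 7/2 − (-3/2)·1 = 5.

5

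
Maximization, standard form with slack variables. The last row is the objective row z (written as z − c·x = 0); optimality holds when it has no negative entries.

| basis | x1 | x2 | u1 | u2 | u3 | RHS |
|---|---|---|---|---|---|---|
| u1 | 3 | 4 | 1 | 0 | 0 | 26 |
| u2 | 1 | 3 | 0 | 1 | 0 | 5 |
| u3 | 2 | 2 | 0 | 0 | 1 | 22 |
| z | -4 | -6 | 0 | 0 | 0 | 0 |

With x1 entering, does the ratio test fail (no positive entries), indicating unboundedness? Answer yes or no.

no

Column x1 has positive entries in row(s) 1, 2, 3, so the ratio test bounds it — not unbounded.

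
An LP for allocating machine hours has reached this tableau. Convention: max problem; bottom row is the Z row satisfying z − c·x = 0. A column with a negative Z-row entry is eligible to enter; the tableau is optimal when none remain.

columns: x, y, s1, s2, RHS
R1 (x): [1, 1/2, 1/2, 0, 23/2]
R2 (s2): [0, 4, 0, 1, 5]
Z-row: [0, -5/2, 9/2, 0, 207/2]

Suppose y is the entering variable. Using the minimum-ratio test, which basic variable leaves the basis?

Column y entries and ratios — x: (23/2)/(1/2) = 23; s2: 5/4 = 5/4.
Smallest ratio is 5/4 in the row of s2, so s2 leaves.

s2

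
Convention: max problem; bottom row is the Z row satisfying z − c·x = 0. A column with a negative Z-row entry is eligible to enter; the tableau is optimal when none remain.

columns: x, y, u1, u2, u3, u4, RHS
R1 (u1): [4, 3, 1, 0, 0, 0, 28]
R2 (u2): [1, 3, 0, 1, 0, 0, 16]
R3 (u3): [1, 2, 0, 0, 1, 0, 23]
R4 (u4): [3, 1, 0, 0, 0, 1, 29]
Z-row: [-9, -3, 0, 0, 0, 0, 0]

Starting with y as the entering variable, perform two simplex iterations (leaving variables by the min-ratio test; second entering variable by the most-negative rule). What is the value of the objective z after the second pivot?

48

Ratio test on column y — row 1: 28/3 = 28/3; row 2: 16/3 = 16/3; row 3: 23/2 = 23/2; row 4: 29/1 = 29. Minimum is 16/3 at row 2 (u2 leaves); pivot element 3.
Pivot on row 2; the Z-row RHS becomes 0 − (-3)·(16/3) = 16.
Next entering variable (most negative Z-row entry -8): x.
Ratio test on column x — row 1: 12/3 = 4; row 2: (16/3)/(1/3) = 16; row 3: (37/3)/(1/3) = 37; row 4: (71/3)/(8/3) = 71/8. Minimum is 4 at row 1 (u1 leaves); pivot element 3.
After the second pivot the Z-row RHS is 16 − (-8)·4 = 48.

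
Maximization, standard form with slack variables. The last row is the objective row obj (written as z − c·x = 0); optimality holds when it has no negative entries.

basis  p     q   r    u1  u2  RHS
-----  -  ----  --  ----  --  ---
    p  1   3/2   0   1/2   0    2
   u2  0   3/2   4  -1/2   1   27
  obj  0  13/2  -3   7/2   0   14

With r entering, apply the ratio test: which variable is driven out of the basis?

u2

Column r entries and ratios — p: 0 ≤ 0, skip; u2: 27/4 = 27/4.
Smallest ratio is 27/4 in the row of u2, so u2 leaves.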